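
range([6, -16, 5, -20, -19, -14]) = 26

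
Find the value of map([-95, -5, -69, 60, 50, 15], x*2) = [-190, -10, -138, 120, 100, 30]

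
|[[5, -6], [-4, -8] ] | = -64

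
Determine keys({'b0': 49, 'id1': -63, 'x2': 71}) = ['b0', 'id1', 'x2']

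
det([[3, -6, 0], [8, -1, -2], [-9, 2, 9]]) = (1)*(3)*det([[-1, -2], [2, 9]]) + (-1)*(-6)*det([[8, -2], [-9, 9]]) + (1)*(0)*det([[8, -1], [-9, 2]])
= -15 + 324 + 0
= 309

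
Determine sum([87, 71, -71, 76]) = 163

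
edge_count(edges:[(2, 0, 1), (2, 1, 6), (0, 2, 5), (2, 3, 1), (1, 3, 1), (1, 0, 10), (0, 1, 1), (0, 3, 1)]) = 8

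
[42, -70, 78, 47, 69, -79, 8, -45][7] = -45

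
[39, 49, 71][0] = 39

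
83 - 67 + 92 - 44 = 64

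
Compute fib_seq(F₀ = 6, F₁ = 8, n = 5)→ F_2 = F_1 + F_0 = 14
F_3 = F_2 + F_1 = 22
F_4 = F_3 + F_2 = 36
= [6, 8, 14, 22, 36]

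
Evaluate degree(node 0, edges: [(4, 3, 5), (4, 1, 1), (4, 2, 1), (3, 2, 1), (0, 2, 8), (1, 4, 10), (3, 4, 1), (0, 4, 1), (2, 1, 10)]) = 2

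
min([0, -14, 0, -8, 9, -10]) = -14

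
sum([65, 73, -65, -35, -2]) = 65 + 73 + (-65) + (-35) + (-2)
= 36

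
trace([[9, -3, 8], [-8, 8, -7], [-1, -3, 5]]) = 22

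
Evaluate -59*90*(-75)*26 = 10354500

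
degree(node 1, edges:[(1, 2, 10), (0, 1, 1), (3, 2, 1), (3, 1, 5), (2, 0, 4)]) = 3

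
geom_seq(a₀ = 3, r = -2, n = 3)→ a_0 = 3*(-2)^0 = 3
a_1 = 3*(-2)^1 = -6
a_2 = 3*(-2)^2 = 12
= [3, -6, 12]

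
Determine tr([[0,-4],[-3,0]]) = diagonal: 0 + 0
= 0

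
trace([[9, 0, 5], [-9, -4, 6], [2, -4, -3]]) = diagonal: 9 + (-4) + (-3)
= 2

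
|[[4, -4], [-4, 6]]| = (4)*(6) - (-4)*(-4)
= 8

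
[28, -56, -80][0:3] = [28, -56, -80]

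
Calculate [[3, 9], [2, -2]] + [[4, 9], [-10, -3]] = [[7, 18], [-8, -5]]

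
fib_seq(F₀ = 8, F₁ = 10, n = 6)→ [8, 10, 18, 28, 46, 74]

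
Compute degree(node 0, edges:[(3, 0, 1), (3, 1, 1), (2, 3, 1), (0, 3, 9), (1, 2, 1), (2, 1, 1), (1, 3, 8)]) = 2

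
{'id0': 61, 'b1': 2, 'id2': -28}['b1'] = 2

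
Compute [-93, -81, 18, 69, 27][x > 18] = keep x where x > 18: -93✗, -81✗, 18✗, 69✓, 27✓
= [69, 27]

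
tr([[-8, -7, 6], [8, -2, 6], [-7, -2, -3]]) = diagonal: (-8) + (-2) + (-3)
= -13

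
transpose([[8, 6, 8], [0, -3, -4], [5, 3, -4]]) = [[8, 0, 5], [6, -3, 3], [8, -4, -4]]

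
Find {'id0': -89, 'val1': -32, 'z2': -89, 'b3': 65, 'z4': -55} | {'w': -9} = {'id0': -89, 'val1': -32, 'z2': -89, 'b3': 65, 'z4': -55, 'w': -9}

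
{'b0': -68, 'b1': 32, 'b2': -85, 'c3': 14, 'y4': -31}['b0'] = -68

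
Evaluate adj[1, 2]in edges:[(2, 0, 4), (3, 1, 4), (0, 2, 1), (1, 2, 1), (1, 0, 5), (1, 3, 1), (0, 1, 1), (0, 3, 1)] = 1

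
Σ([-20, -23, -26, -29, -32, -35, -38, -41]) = (-20) + (-23) + (-26) + (-29) + (-32) + (-35) + (-38) + (-41)
= -244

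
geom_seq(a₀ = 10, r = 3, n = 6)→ [10, 30, 90, 270, 810, 2430]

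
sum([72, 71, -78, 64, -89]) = 72 + 71 + (-78) + 64 + (-89)
= 40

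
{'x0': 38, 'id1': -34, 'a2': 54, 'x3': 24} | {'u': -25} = {'x0': 38, 'id1': -34, 'a2': 54, 'x3': 24, 'u': -25}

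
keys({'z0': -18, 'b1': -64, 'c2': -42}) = ['z0', 'b1', 'c2']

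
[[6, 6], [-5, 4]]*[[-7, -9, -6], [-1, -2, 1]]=C[0][0] = (6)*(-7) + (6)*(-1) = -48
C[0][1] = (6)*(-9) + (6)*(-2) = -66
C[0][2] = (6)*(-6) + (6)*(1) = -30
C[1][0] = (-5)*(-7) + (4)*(-1) = 31
C[1][1] = (-5)*(-9) + (4)*(-2) = 37
C[1][2] = (-5)*(-6) + (4)*(1) = 34
= [[-48, -66, -30], [31, 37, 34]]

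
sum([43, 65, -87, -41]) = 43 + 65 + (-87) + (-41)
= -20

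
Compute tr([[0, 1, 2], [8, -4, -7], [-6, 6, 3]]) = -1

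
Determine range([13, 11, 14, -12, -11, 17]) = 29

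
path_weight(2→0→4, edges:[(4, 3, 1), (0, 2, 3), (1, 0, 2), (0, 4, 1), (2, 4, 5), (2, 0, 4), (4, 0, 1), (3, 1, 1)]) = w(2→0)=4 + w(0→4)=1
= 5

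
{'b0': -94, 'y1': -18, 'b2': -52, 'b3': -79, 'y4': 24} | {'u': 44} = {'b0': -94, 'y1': -18, 'b2': -52, 'b3': -79, 'y4': 24, 'u': 44}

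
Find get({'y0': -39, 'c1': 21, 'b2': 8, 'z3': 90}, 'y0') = -39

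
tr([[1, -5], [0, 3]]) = 4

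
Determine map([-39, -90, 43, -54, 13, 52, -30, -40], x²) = [1521, 8100, 1849, 2916, 169, 2704, 900, 1600]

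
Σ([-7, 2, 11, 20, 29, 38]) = (-7) + 2 + 11 + 20 + 29 + 38
= 93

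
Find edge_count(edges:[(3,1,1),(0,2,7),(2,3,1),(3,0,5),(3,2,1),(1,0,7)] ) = 6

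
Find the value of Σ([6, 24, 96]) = 6 + 24 + 96
= 126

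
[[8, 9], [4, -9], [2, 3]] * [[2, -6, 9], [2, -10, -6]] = C[0][0] = (8)*(2) + (9)*(2) = 34
C[0][1] = (8)*(-6) + (9)*(-10) = -138
C[0][2] = (8)*(9) + (9)*(-6) = 18
C[1][0] = (4)*(2) + (-9)*(2) = -10
C[1][1] = (4)*(-6) + (-9)*(-10) = 66
C[1][2] = (4)*(9) + (-9)*(-6) = 90
... (3 more cells)
= [[34, -138, 18], [-10, 66, 90], [10, -42, 0]]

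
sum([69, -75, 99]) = 93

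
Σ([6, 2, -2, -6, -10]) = -10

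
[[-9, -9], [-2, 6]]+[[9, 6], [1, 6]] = [[0, -3], [-1, 12]]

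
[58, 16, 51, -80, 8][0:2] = [58, 16]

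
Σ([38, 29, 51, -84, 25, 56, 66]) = 38 + 29 + 51 + (-84) + 25 + 56 + 66
= 181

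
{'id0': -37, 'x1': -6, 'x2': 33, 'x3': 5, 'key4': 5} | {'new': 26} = {'id0': -37, 'x1': -6, 'x2': 33, 'x3': 5, 'key4': 5, 'new': 26}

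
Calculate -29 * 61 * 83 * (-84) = 12333468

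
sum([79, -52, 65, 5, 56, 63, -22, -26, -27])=141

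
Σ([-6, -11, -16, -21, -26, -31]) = -111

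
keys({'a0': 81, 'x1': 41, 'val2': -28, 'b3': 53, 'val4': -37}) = ['a0', 'x1', 'val2', 'b3', 'val4']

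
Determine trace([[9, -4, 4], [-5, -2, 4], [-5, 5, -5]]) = diagonal: 9 + (-2) + (-5)
= 2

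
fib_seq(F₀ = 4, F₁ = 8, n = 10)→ F_2 = F_1 + F_0 = 12
F_3 = F_2 + F_1 = 20
F_4 = F_3 + F_2 = 32
...
= [4, 8, 12, 20, 32, 52, 84, 136, 220, 356]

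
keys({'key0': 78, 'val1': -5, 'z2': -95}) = ['key0', 'val1', 'z2']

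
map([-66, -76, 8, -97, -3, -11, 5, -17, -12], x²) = [4356, 5776, 64, 9409, 9, 121, 25, 289, 144]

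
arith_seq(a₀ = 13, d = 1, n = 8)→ a_0 = 13 + 0*1 = 13
a_1 = 13 + 1*1 = 14
a_2 = 13 + 2*1 = 15
...
= [13, 14, 15, 16, 17, 18, 19, 20]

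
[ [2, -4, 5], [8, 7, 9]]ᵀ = [[2, 8], [-4, 7], [5, 9]]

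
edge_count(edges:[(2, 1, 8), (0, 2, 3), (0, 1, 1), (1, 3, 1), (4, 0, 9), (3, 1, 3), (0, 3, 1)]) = 7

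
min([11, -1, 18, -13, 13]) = -13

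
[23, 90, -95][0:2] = [23, 90]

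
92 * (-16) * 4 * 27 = -158976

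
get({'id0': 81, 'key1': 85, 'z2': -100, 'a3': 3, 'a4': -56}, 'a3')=3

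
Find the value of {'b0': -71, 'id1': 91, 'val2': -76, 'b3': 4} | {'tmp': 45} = {'b0': -71, 'id1': 91, 'val2': -76, 'b3': 4, 'tmp': 45}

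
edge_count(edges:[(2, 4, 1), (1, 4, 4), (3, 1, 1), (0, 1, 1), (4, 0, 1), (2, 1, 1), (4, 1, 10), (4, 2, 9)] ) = 8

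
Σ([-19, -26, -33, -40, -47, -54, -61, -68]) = (-19) + (-26) + (-33) + (-40) + (-47) + (-54) + (-61) + (-68)
= -348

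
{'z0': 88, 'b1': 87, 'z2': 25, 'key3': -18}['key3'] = -18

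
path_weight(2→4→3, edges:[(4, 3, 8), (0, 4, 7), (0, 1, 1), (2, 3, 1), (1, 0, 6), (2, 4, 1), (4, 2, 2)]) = 9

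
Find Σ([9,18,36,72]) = 9 + 18 + 36 + 72
= 135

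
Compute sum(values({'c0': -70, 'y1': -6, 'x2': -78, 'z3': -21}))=-175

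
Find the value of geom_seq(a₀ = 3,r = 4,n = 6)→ [3, 12, 48, 192, 768, 3072]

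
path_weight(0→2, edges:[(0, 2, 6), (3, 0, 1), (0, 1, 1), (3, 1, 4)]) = w(0→2)=6
= 6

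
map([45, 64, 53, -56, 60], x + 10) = [55, 74, 63, -46, 70]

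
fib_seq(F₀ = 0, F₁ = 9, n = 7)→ F_2 = F_1 + F_0 = 9
F_3 = F_2 + F_1 = 18
F_4 = F_3 + F_2 = 27
...
= [0, 9, 9, 18, 27, 45, 72]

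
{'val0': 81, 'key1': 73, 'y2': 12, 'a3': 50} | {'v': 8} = {'val0': 81, 'key1': 73, 'y2': 12, 'a3': 50, 'v': 8}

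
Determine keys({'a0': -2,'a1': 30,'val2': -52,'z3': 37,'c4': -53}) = ['a0', 'a1', 'val2', 'z3', 'c4']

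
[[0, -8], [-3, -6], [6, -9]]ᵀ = [[0, -3, 6], [-8, -6, -9]]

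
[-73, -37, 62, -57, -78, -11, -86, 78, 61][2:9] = [62, -57, -78, -11, -86, 78, 61]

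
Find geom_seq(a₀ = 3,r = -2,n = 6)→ [3, -6, 12, -24, 48, -96]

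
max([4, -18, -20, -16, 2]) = 4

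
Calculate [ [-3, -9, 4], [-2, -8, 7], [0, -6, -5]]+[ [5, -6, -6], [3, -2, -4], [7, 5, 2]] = [[2, -15, -2], [1, -10, 3], [7, -1, -3]]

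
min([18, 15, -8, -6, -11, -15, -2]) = -15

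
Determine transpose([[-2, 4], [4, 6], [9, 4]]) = [[-2, 4, 9], [4, 6, 4]]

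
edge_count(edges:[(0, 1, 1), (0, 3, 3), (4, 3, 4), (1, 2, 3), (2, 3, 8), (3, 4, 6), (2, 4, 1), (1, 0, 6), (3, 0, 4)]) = 9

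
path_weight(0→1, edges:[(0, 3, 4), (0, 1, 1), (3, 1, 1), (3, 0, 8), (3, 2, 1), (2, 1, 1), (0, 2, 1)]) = w(0→1)=1
= 1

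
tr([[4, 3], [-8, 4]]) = diagonal: 4 + 4
= 8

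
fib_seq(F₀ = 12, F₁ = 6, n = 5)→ F_2 = F_1 + F_0 = 18
F_3 = F_2 + F_1 = 24
F_4 = F_3 + F_2 = 42
= [12, 6, 18, 24, 42]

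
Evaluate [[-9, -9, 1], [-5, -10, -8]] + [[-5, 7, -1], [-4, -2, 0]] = [[-14, -2, 0], [-9, -12, -8]]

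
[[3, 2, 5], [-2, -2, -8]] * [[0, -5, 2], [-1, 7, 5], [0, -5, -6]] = C[0][0] = (3)*(0) + (2)*(-1) + (5)*(0) = -2
C[0][1] = (3)*(-5) + (2)*(7) + (5)*(-5) = -26
C[0][2] = (3)*(2) + (2)*(5) + (5)*(-6) = -14
C[1][0] = (-2)*(0) + (-2)*(-1) + (-8)*(0) = 2
C[1][1] = (-2)*(-5) + (-2)*(7) + (-8)*(-5) = 36
C[1][2] = (-2)*(2) + (-2)*(5) + (-8)*(-6) = 34
= [[-2, -26, -14], [2, 36, 34]]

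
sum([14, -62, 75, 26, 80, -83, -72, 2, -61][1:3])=13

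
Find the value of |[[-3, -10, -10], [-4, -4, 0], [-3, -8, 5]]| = -340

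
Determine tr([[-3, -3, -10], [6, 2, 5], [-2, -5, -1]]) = -2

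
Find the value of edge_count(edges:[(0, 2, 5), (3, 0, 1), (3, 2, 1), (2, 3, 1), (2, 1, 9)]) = 5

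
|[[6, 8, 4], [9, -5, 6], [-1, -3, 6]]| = -680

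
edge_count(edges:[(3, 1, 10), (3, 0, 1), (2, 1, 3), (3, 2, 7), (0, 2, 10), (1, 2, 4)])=6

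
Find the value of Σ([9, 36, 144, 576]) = 765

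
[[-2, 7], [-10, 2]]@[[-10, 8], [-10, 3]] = C[0][0] = (-2)*(-10) + (7)*(-10) = -50
C[0][1] = (-2)*(8) + (7)*(3) = 5
C[1][0] = (-10)*(-10) + (2)*(-10) = 80
C[1][1] = (-10)*(8) + (2)*(3) = -74
= [[-50, 5], [80, -74]]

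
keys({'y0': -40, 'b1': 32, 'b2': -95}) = ['y0', 'b1', 'b2']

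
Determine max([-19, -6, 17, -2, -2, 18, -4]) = 18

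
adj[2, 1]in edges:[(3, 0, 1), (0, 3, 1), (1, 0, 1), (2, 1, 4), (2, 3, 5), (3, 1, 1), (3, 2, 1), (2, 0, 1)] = 4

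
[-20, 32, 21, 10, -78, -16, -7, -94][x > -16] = keep x where x > -16: -20✗, 32✓, 21✓, 10✓, -78✗, -16✗, -7✓, -94✗
= [32, 21, 10, -7]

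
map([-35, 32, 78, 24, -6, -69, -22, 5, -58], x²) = (-35)²=1225, (32)²=1024, (78)²=6084, (24)²=576, (-6)²=36, (-69)²=4761, (-22)²=484, (5)²=25, (-58)²=3364
= [1225, 1024, 6084, 576, 36, 4761, 484, 25, 3364]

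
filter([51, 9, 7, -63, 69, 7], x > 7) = [51, 9, 69]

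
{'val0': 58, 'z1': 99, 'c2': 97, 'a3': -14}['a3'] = -14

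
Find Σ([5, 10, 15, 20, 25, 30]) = 105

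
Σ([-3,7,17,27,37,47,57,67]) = 256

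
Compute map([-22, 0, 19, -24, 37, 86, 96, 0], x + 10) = -22+10=-12, 0+10=10, 19+10=29, -24+10=-14, 37+10=47, 86+10=96, 96+10=106, 0+10=10
= [-12, 10, 29, -14, 47, 96, 106, 10]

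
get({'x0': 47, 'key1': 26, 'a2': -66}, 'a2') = -66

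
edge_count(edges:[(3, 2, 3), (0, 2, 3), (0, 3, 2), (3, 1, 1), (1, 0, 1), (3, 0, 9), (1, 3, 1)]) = 7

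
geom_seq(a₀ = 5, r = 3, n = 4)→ [5, 15, 45, 135]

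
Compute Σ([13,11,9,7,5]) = 45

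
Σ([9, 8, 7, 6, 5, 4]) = 9 + 8 + 7 + 6 + 5 + 4
= 39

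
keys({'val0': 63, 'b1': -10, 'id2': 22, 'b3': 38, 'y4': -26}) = ['val0', 'b1', 'id2', 'b3', 'y4']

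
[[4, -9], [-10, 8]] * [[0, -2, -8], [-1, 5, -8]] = [[9, -53, 40], [-8, 60, 16]]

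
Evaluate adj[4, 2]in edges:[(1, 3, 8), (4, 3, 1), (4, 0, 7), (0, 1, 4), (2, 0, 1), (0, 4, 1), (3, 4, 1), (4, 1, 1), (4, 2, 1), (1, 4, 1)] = 1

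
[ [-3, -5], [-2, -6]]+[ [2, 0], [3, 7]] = [[-1, -5], [1, 1]]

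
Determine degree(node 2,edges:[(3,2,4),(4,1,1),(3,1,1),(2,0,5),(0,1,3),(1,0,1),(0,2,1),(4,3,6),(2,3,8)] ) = incident: (3,2), (2,0), (0,2), (2,3)
= 4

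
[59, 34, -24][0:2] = [59, 34]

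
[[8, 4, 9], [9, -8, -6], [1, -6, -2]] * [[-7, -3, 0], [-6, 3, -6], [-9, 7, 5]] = [[-161, 51, 21], [39, -93, 18], [47, -35, 26]]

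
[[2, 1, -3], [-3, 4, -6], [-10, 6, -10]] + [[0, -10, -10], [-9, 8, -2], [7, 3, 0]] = [[2, -9, -13], [-12, 12, -8], [-3, 9, -10]]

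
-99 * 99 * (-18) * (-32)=-5645376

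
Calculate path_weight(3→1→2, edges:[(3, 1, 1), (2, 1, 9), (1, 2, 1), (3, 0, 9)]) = w(3→1)=1 + w(1→2)=1
= 2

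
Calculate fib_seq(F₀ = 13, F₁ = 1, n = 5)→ [13, 1, 14, 15, 29]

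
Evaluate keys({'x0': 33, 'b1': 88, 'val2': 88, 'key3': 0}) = ['x0', 'b1', 'val2', 'key3']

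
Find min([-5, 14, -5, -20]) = -20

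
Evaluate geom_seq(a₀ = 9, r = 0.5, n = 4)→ [9.0, 4.5, 2.25, 1.125]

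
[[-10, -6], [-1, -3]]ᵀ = [[-10, -1], [-6, -3]]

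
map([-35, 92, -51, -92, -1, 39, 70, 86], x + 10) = [-25, 102, -41, -82, 9, 49, 80, 96]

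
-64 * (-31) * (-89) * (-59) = 10417984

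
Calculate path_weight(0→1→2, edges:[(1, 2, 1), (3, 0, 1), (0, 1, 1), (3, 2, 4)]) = w(0→1)=1 + w(1→2)=1
= 2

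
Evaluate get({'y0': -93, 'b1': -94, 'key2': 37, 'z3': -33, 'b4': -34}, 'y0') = -93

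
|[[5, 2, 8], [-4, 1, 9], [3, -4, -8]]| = 234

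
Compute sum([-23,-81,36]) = (-23) + (-81) + 36
= -68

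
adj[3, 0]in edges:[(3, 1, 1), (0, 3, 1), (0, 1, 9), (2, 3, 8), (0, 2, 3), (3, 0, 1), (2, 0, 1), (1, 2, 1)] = 1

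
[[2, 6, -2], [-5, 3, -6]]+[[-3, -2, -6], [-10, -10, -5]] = [[-1, 4, -8], [-15, -7, -11]]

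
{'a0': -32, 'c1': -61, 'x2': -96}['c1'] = -61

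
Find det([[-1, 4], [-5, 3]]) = 17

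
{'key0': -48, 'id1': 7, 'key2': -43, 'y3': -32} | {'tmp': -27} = {'key0': -48, 'id1': 7, 'key2': -43, 'y3': -32, 'tmp': -27}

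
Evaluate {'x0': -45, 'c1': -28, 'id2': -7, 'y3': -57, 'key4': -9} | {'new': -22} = {'x0': -45, 'c1': -28, 'id2': -7, 'y3': -57, 'key4': -9, 'new': -22}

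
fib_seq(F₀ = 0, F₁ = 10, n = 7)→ [0, 10, 10, 20, 30, 50, 80]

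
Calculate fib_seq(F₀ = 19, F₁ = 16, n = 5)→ F_2 = F_1 + F_0 = 35
F_3 = F_2 + F_1 = 51
F_4 = F_3 + F_2 = 86
= [19, 16, 35, 51, 86]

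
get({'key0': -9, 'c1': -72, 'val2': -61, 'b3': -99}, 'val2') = -61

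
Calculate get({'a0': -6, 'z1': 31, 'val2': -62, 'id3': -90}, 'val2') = -62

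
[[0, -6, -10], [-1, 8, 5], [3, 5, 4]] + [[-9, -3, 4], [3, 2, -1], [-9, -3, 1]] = [[-9, -9, -6], [2, 10, 4], [-6, 2, 5]]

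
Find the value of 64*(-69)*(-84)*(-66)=-24482304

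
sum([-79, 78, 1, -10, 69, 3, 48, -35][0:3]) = 0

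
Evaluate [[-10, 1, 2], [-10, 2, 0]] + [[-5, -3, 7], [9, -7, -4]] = [[-15, -2, 9], [-1, -5, -4]]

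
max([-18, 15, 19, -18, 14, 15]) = 19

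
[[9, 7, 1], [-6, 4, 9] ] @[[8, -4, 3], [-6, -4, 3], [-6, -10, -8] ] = C[0][0] = (9)*(8) + (7)*(-6) + (1)*(-6) = 24
C[0][1] = (9)*(-4) + (7)*(-4) + (1)*(-10) = -74
C[0][2] = (9)*(3) + (7)*(3) + (1)*(-8) = 40
C[1][0] = (-6)*(8) + (4)*(-6) + (9)*(-6) = -126
C[1][1] = (-6)*(-4) + (4)*(-4) + (9)*(-10) = -82
C[1][2] = (-6)*(3) + (4)*(3) + (9)*(-8) = -78
= [[24, -74, 40], [-126, -82, -78]]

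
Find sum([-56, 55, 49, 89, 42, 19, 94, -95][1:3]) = 104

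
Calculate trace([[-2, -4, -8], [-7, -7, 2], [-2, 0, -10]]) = -19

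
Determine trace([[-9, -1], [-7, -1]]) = diagonal: (-9) + (-1)
= -10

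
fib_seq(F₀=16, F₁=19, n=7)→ [16, 19, 35, 54, 89, 143, 232]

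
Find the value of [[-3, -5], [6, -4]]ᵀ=[[-3, 6], [-5, -4]]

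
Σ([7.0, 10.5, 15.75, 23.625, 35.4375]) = 7.0 + 10.5 + 15.75 + 23.625 + 35.4375
= 92.3125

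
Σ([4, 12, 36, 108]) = 4 + 12 + 36 + 108
= 160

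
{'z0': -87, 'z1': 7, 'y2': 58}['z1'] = 7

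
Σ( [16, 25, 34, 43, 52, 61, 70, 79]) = 380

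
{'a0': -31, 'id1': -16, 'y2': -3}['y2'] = -3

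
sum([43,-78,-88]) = 43 + (-78) + (-88)
= -123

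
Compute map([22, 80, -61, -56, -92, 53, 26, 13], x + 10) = [32, 90, -51, -46, -82, 63, 36, 23]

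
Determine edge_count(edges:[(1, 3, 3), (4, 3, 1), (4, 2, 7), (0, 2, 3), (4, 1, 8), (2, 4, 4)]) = 6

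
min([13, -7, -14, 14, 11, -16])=-16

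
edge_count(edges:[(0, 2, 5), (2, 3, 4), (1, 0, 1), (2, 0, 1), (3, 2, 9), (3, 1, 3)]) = 6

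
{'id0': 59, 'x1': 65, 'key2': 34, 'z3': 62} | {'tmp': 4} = {'id0': 59, 'x1': 65, 'key2': 34, 'z3': 62, 'tmp': 4}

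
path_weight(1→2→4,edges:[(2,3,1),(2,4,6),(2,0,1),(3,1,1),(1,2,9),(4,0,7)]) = 15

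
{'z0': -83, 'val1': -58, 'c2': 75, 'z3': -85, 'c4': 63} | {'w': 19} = {'z0': -83, 'val1': -58, 'c2': 75, 'z3': -85, 'c4': 63, 'w': 19}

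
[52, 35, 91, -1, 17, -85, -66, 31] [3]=-1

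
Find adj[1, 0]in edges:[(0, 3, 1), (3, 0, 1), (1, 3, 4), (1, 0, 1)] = 1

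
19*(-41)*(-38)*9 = 266418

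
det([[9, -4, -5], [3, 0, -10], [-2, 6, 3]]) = (1)*(9)*det([[0, -10], [6, 3]]) + (-1)*(-4)*det([[3, -10], [-2, 3]]) + (1)*(-5)*det([[3, 0], [-2, 6]])
= 540 + -44 + -90
= 406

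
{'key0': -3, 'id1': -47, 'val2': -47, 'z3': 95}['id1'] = -47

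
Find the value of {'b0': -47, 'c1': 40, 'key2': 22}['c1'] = 40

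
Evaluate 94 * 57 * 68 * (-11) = -4007784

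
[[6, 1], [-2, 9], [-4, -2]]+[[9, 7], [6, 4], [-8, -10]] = [[15, 8], [4, 13], [-12, -12]]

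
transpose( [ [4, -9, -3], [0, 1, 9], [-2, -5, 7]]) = [[4, 0, -2], [-9, 1, -5], [-3, 9, 7]]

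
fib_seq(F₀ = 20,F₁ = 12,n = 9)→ F_2 = F_1 + F_0 = 32
F_3 = F_2 + F_1 = 44
F_4 = F_3 + F_2 = 76
...
= [20, 12, 32, 44, 76, 120, 196, 316, 512]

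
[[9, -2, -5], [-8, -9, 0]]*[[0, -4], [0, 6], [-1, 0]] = C[0][0] = (9)*(0) + (-2)*(0) + (-5)*(-1) = 5
C[0][1] = (9)*(-4) + (-2)*(6) + (-5)*(0) = -48
C[1][0] = (-8)*(0) + (-9)*(0) + (0)*(-1) = 0
C[1][1] = (-8)*(-4) + (-9)*(6) + (0)*(0) = -22
= [[5, -48], [0, -22]]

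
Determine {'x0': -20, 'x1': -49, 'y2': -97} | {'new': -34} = {'x0': -20, 'x1': -49, 'y2': -97, 'new': -34}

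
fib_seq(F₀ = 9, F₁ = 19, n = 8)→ [9, 19, 28, 47, 75, 122, 197, 319]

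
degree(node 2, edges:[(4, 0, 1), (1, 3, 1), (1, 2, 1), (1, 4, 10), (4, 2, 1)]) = 2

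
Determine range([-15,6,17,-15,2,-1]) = 32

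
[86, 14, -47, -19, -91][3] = -19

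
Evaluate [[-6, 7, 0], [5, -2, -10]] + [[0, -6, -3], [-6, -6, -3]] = [[-6, 1, -3], [-1, -8, -13]]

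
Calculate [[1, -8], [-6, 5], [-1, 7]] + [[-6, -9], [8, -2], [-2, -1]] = [[-5, -17], [2, 3], [-3, 6]]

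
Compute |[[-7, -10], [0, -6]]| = 42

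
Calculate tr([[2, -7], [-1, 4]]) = diagonal: 2 + 4
= 6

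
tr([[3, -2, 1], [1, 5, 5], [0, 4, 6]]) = 14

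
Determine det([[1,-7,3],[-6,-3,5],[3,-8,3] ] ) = -29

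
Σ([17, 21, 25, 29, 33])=17 + 21 + 25 + 29 + 33
= 125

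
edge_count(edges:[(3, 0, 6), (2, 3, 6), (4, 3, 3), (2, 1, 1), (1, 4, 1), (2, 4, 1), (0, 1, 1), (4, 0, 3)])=8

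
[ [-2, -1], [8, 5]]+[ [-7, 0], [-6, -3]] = [[-9, -1], [2, 2]]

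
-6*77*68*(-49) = 1539384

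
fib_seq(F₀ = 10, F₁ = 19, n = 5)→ [10, 19, 29, 48, 77]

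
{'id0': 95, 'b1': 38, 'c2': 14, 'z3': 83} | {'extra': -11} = {'id0': 95, 'b1': 38, 'c2': 14, 'z3': 83, 'extra': -11}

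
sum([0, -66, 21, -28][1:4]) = -73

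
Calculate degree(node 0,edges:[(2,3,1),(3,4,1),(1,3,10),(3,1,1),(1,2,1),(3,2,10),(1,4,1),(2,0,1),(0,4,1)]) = incident: (2,0), (0,4)
= 2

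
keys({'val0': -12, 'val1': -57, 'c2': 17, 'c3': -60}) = ['val0', 'val1', 'c2', 'c3']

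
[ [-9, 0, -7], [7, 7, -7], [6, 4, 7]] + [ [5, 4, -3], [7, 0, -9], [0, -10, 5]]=[[-4, 4, -10], [14, 7, -16], [6, -6, 12]]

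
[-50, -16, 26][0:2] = [-50, -16]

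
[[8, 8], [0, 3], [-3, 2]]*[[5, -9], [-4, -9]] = [[8, -144], [-12, -27], [-23, 9]]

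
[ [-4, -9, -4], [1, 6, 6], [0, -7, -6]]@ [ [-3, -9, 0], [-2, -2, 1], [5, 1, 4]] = [[10, 50, -25], [15, -15, 30], [-16, 8, -31]]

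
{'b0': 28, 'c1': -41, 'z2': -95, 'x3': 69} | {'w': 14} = {'b0': 28, 'c1': -41, 'z2': -95, 'x3': 69, 'w': 14}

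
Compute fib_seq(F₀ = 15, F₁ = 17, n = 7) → [15, 17, 32, 49, 81, 130, 211]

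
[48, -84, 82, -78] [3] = -78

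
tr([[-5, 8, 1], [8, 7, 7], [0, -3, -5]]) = diagonal: (-5) + 7 + (-5)
= -3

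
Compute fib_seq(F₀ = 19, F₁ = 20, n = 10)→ F_2 = F_1 + F_0 = 39
F_3 = F_2 + F_1 = 59
F_4 = F_3 + F_2 = 98
...
= [19, 20, 39, 59, 98, 157, 255, 412, 667, 1079]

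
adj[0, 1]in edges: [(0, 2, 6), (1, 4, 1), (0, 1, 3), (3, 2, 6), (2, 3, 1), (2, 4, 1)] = 3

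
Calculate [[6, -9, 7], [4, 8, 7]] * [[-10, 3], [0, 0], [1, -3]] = C[0][0] = (6)*(-10) + (-9)*(0) + (7)*(1) = -53
C[0][1] = (6)*(3) + (-9)*(0) + (7)*(-3) = -3
C[1][0] = (4)*(-10) + (8)*(0) + (7)*(1) = -33
C[1][1] = (4)*(3) + (8)*(0) + (7)*(-3) = -9
= [[-53, -3], [-33, -9]]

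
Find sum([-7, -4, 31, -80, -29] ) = (-7) + (-4) + 31 + (-80) + (-29)
= -89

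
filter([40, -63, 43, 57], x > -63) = keep x where x > -63: 40✓, -63✗, 43✓, 57✓
= [40, 43, 57]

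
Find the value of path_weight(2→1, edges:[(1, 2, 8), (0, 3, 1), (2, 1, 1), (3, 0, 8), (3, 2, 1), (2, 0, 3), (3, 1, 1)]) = 1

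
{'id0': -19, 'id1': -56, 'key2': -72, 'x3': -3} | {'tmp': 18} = {'id0': -19, 'id1': -56, 'key2': -72, 'x3': -3, 'tmp': 18}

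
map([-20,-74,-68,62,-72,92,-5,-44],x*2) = [-40, -148, -136, 124, -144, 184, -10, -88]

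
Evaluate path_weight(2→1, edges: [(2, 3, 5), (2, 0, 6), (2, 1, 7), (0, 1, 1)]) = 7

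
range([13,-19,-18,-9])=32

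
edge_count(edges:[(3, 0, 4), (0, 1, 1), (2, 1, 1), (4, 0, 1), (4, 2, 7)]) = 5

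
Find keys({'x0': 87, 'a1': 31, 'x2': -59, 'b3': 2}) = ['x0', 'a1', 'x2', 'b3']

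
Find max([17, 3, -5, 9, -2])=17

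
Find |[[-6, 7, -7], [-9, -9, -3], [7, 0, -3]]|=(1)*(-6)*det([[-9, -3], [0, -3]]) + (-1)*(7)*det([[-9, -3], [7, -3]]) + (1)*(-7)*det([[-9, -9], [7, 0]])
= -162 + -336 + -441
= -939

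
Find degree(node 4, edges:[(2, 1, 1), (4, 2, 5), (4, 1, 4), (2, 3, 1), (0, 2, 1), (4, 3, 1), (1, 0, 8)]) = 3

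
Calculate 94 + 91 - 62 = 123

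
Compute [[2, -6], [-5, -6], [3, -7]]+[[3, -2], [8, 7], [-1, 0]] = [[5, -8], [3, 1], [2, -7]]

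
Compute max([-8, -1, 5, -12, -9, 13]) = 13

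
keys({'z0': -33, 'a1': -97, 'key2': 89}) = ['z0', 'a1', 'key2']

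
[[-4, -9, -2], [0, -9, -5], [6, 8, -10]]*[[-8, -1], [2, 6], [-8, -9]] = C[0][0] = (-4)*(-8) + (-9)*(2) + (-2)*(-8) = 30
C[0][1] = (-4)*(-1) + (-9)*(6) + (-2)*(-9) = -32
C[1][0] = (0)*(-8) + (-9)*(2) + (-5)*(-8) = 22
C[1][1] = (0)*(-1) + (-9)*(6) + (-5)*(-9) = -9
C[2][0] = (6)*(-8) + (8)*(2) + (-10)*(-8) = 48
C[2][1] = (6)*(-1) + (8)*(6) + (-10)*(-9) = 132
= [[30, -32], [22, -9], [48, 132]]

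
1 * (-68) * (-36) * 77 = 188496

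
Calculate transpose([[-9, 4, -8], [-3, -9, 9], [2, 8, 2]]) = [[-9, -3, 2], [4, -9, 8], [-8, 9, 2]]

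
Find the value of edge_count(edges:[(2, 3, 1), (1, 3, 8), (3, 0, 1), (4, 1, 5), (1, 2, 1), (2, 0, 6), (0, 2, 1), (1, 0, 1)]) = 8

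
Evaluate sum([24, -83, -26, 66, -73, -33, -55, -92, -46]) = 24 + (-83) + (-26) + 66 + (-73) + (-33) + (-55) + (-92) + (-46)
= -318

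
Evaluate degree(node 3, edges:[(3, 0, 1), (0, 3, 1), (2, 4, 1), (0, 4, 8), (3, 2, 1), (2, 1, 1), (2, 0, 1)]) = incident: (3,0), (0,3), (3,2)
= 3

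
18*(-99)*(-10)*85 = 1514700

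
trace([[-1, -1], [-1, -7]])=diagonal: (-1) + (-7)
= -8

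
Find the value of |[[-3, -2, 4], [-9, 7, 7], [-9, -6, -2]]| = (1)*(-3)*det([[7, 7], [-6, -2]]) + (-1)*(-2)*det([[-9, 7], [-9, -2]]) + (1)*(4)*det([[-9, 7], [-9, -6]])
= -84 + 162 + 468
= 546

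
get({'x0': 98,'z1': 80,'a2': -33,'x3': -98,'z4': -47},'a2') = -33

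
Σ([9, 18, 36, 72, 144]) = 9 + 18 + 36 + 72 + 144
= 279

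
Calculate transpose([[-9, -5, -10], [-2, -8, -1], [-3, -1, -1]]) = [[-9, -2, -3], [-5, -8, -1], [-10, -1, -1]]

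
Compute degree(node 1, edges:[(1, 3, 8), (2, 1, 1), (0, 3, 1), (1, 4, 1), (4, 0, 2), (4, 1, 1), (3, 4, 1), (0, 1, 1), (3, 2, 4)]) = 5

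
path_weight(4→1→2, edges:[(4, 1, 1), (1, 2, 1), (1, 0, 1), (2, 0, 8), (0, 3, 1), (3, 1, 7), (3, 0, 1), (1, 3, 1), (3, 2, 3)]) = w(4→1)=1 + w(1→2)=1
= 2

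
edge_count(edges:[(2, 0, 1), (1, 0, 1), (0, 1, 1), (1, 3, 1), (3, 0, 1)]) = 5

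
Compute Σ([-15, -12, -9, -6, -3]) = -45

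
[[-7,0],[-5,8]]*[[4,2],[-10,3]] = C[0][0] = (-7)*(4) + (0)*(-10) = -28
C[0][1] = (-7)*(2) + (0)*(3) = -14
C[1][0] = (-5)*(4) + (8)*(-10) = -100
C[1][1] = (-5)*(2) + (8)*(3) = 14
= [[-28, -14], [-100, 14]]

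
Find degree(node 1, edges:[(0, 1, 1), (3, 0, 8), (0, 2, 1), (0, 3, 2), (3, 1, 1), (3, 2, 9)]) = 2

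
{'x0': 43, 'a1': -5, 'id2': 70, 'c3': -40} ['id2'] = 70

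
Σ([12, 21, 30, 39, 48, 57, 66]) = 273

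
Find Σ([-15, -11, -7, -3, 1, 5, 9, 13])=(-15) + (-11) + (-7) + (-3) + 1 + 5 + 9 + 13
= -8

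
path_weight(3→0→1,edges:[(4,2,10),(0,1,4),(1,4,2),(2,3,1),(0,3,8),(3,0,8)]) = w(3→0)=8 + w(0→1)=4
= 12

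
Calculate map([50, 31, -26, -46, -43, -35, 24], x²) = (50)²=2500, (31)²=961, (-26)²=676, (-46)²=2116, (-43)²=1849, (-35)²=1225, (24)²=576
= [2500, 961, 676, 2116, 1849, 1225, 576]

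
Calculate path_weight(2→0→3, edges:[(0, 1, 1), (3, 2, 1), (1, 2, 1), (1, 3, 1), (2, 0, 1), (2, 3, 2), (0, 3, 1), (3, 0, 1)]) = w(2→0)=1 + w(0→3)=1
= 2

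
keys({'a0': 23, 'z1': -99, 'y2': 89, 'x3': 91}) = ['a0', 'z1', 'y2', 'x3']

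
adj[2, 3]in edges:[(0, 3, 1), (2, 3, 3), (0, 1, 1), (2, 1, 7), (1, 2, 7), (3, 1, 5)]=3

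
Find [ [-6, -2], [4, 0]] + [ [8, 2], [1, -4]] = [[2, 0], [5, -4]]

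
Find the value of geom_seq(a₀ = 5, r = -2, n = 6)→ a_0 = 5*(-2)^0 = 5
a_1 = 5*(-2)^1 = -10
a_2 = 5*(-2)^2 = 20
...
= [5, -10, 20, -40, 80, -160]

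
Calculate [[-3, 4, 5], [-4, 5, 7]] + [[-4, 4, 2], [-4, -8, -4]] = [[-7, 8, 7], [-8, -3, 3]]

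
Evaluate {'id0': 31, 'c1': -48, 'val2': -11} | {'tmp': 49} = {'id0': 31, 'c1': -48, 'val2': -11, 'tmp': 49}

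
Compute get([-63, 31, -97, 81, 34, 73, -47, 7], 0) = -63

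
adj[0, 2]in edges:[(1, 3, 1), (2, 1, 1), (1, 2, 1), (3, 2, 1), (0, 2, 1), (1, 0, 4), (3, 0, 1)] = 1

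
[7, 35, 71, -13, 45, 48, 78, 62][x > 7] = keep x where x > 7: 7✗, 35✓, 71✓, -13✗, 45✓, 48✓, 78✓, 62✓
= [35, 71, 45, 48, 78, 62]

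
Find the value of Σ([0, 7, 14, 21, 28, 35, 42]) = 0 + 7 + 14 + 21 + 28 + 35 + 42
= 147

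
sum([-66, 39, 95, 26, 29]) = 123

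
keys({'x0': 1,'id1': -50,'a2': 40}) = ['x0', 'id1', 'a2']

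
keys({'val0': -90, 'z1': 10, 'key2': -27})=['val0', 'z1', 'key2']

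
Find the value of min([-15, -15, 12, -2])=-15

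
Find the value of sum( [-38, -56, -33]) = (-38) + (-56) + (-33)
= -127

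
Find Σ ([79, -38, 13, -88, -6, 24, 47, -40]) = -9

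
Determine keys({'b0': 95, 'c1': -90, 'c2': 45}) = ['b0', 'c1', 'c2']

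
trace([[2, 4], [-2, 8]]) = diagonal: 2 + 8
= 10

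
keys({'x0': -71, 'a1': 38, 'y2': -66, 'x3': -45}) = ['x0', 'a1', 'y2', 'x3']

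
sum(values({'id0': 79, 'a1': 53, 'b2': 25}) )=157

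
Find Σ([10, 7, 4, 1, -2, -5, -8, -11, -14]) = -18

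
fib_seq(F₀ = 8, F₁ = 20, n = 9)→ [8, 20, 28, 48, 76, 124, 200, 324, 524]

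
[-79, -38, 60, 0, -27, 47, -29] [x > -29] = [60, 0, -27, 47]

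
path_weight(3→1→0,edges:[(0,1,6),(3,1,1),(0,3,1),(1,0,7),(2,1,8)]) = 8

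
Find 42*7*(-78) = -22932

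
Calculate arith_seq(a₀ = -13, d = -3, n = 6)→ a_0 = -13 + 0*-3 = -13
a_1 = -13 + 1*-3 = -16
a_2 = -13 + 2*-3 = -19
...
= [-13, -16, -19, -22, -25, -28]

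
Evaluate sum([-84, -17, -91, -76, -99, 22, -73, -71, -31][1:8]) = slice → [-17, -91, -76, -99, 22, -73, -71]
(-17) + (-91) + (-76) + (-99) + 22 + (-73) + (-71)
= -405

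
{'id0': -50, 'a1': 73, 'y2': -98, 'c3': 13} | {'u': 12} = {'id0': -50, 'a1': 73, 'y2': -98, 'c3': 13, 'u': 12}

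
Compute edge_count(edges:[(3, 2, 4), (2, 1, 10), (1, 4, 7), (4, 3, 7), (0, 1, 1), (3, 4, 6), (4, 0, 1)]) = 7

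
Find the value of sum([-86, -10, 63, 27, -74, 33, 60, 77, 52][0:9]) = slice → [-86, -10, 63, 27, -74, 33, 60, 77, 52]
(-86) + (-10) + 63 + 27 + (-74) + 33 + 60 + 77 + 52
= 142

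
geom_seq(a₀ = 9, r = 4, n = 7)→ [9, 36, 144, 576, 2304, 9216, 36864]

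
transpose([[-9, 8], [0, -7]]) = [[-9, 0], [8, -7]]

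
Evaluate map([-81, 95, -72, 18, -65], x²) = [6561, 9025, 5184, 324, 4225]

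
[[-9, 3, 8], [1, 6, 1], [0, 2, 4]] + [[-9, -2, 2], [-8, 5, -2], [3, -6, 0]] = [[-18, 1, 10], [-7, 11, -1], [3, -4, 4]]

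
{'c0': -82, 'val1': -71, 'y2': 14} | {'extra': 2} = {'c0': -82, 'val1': -71, 'y2': 14, 'extra': 2}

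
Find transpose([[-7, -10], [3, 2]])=[[-7, 3], [-10, 2]]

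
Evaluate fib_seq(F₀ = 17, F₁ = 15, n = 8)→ F_2 = F_1 + F_0 = 32
F_3 = F_2 + F_1 = 47
F_4 = F_3 + F_2 = 79
...
= [17, 15, 32, 47, 79, 126, 205, 331]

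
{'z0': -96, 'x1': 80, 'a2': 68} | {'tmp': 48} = {'z0': -96, 'x1': 80, 'a2': 68, 'tmp': 48}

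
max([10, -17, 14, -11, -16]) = 14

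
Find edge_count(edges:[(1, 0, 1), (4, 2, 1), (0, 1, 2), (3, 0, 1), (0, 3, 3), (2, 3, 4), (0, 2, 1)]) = 7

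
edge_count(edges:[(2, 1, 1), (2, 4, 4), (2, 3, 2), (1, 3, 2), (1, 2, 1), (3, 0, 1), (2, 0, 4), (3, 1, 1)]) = 8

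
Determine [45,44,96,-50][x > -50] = keep x where x > -50: 45✓, 44✓, 96✓, -50✗
= [45, 44, 96]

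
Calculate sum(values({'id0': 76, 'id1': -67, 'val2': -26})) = 76 + (-67) + (-26)
= -17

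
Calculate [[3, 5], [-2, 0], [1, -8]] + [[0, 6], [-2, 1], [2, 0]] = [[3, 11], [-4, 1], [3, -8]]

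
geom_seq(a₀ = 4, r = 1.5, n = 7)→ [4.0, 6.0, 9.0, 13.5, 20.25, 30.375, 45.5625]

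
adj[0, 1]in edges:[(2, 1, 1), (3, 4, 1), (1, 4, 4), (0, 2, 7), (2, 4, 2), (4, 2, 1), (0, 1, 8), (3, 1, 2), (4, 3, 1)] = 8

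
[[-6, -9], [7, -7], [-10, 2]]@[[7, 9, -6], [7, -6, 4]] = [[-105, 0, 0], [0, 105, -70], [-56, -102, 68]]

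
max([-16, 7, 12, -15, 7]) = 12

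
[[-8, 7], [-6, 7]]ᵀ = [[-8, -6], [7, 7]]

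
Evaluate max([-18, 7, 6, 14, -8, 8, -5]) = 14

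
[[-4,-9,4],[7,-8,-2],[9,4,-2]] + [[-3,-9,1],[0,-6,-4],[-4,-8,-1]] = [[-7, -18, 5], [7, -14, -6], [5, -4, -3]]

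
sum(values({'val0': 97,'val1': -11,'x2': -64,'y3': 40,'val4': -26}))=36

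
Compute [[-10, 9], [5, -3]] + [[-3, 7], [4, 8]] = [[-13, 16], [9, 5]]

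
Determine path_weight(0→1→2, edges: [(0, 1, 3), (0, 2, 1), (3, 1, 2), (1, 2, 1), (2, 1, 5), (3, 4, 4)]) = w(0→1)=3 + w(1→2)=1
= 4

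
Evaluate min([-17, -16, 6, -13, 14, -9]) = -17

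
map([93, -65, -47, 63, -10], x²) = [8649, 4225, 2209, 3969, 100]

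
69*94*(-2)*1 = -12972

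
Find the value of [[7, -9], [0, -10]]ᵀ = [[7, 0], [-9, -10]]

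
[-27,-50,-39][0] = -27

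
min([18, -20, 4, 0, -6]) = -20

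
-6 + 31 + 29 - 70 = -16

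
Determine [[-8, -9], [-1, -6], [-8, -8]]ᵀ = [[-8, -1, -8], [-9, -6, -8]]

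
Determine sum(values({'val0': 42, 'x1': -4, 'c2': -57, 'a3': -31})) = -50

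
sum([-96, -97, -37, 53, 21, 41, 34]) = (-96) + (-97) + (-37) + 53 + 21 + 41 + 34
= -81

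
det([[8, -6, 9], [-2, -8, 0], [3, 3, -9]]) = 846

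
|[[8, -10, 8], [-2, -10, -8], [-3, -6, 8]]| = -1568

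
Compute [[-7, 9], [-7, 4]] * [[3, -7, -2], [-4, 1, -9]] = [[-57, 58, -67], [-37, 53, -22]]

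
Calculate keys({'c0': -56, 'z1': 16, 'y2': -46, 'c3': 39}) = ['c0', 'z1', 'y2', 'c3']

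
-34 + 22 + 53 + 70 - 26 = 85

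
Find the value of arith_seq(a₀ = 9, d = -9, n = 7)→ [9, 0, -9, -18, -27, -36, -45]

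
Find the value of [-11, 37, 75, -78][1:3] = [37, 75]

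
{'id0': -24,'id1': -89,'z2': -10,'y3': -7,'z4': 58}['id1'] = -89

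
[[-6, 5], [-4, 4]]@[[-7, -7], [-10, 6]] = [[-8, 72], [-12, 52]]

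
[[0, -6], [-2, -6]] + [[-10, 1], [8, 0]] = [[-10, -5], [6, -6]]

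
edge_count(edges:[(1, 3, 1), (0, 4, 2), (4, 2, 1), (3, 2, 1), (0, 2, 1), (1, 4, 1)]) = 6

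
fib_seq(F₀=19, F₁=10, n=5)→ F_2 = F_1 + F_0 = 29
F_3 = F_2 + F_1 = 39
F_4 = F_3 + F_2 = 68
= [19, 10, 29, 39, 68]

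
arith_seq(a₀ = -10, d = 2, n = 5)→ [-10, -8, -6, -4, -2]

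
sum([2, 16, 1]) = 19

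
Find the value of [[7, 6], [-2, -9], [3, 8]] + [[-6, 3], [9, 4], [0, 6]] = [[1, 9], [7, -5], [3, 14]]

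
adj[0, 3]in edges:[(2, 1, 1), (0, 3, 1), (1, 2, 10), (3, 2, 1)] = 1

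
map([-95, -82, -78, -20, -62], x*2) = [-190, -164, -156, -40, -124]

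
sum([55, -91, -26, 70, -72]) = -64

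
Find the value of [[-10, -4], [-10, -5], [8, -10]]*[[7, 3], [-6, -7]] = C[0][0] = (-10)*(7) + (-4)*(-6) = -46
C[0][1] = (-10)*(3) + (-4)*(-7) = -2
C[1][0] = (-10)*(7) + (-5)*(-6) = -40
C[1][1] = (-10)*(3) + (-5)*(-7) = 5
C[2][0] = (8)*(7) + (-10)*(-6) = 116
C[2][1] = (8)*(3) + (-10)*(-7) = 94
= [[-46, -2], [-40, 5], [116, 94]]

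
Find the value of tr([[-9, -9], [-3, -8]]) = -17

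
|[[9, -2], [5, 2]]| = 28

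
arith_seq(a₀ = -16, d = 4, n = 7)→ a_0 = -16 + 0*4 = -16
a_1 = -16 + 1*4 = -12
a_2 = -16 + 2*4 = -8
...
= [-16, -12, -8, -4, 0, 4, 8]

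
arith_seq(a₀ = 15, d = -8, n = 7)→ a_0 = 15 + 0*-8 = 15
a_1 = 15 + 1*-8 = 7
a_2 = 15 + 2*-8 = -1
...
= [15, 7, -1, -9, -17, -25, -33]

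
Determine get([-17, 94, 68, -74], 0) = -17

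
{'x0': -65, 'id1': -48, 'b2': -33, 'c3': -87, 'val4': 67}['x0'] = -65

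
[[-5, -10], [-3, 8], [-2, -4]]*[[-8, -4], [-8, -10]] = C[0][0] = (-5)*(-8) + (-10)*(-8) = 120
C[0][1] = (-5)*(-4) + (-10)*(-10) = 120
C[1][0] = (-3)*(-8) + (8)*(-8) = -40
C[1][1] = (-3)*(-4) + (8)*(-10) = -68
C[2][0] = (-2)*(-8) + (-4)*(-8) = 48
C[2][1] = (-2)*(-4) + (-4)*(-10) = 48
= [[120, 120], [-40, -68], [48, 48]]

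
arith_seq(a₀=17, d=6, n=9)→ [17, 23, 29, 35, 41, 47, 53, 59, 65]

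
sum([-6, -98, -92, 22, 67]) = -107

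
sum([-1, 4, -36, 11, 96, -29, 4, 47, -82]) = 14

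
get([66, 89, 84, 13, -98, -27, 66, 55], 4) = -98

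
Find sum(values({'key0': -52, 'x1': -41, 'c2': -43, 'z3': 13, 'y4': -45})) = (-52) + (-41) + (-43) + 13 + (-45)
= -168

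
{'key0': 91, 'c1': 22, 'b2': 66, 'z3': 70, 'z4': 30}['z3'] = 70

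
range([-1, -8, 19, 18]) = 27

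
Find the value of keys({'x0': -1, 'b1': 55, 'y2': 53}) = ['x0', 'b1', 'y2']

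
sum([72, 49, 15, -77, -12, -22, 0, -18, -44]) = -37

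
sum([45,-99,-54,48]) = -60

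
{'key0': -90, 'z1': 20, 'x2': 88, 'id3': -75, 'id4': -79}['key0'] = -90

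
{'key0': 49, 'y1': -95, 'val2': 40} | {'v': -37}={'key0': 49, 'y1': -95, 'val2': 40, 'v': -37}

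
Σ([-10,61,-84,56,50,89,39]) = (-10) + 61 + (-84) + 56 + 50 + 89 + 39
= 201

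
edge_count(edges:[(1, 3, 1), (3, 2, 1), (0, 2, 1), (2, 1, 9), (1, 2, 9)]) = 5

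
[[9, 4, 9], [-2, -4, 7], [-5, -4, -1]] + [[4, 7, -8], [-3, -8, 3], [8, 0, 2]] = [[13, 11, 1], [-5, -12, 10], [3, -4, 1]]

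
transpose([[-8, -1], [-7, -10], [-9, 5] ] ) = [[-8, -7, -9], [-1, -10, 5]]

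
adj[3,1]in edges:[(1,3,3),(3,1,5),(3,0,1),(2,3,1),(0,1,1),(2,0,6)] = 5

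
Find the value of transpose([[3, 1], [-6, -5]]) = [[3, -6], [1, -5]]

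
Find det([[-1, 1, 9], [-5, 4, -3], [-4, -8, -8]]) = 532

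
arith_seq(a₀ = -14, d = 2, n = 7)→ a_0 = -14 + 0*2 = -14
a_1 = -14 + 1*2 = -12
a_2 = -14 + 2*2 = -10
...
= [-14, -12, -10, -8, -6, -4, -2]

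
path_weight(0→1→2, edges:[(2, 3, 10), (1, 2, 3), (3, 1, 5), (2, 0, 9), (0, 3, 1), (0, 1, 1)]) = w(0→1)=1 + w(1→2)=3
= 4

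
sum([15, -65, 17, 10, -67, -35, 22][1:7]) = -118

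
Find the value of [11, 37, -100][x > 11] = keep x where x > 11: 11✗, 37✓, -100✗
= [37]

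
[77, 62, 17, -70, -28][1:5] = [62, 17, -70, -28]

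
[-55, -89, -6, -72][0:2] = [-55, -89]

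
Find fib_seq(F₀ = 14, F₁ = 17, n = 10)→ [14, 17, 31, 48, 79, 127, 206, 333, 539, 872]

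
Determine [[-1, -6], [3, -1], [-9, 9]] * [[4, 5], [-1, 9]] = C[0][0] = (-1)*(4) + (-6)*(-1) = 2
C[0][1] = (-1)*(5) + (-6)*(9) = -59
C[1][0] = (3)*(4) + (-1)*(-1) = 13
C[1][1] = (3)*(5) + (-1)*(9) = 6
C[2][0] = (-9)*(4) + (9)*(-1) = -45
C[2][1] = (-9)*(5) + (9)*(9) = 36
= [[2, -59], [13, 6], [-45, 36]]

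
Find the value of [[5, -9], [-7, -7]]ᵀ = [[5, -7], [-9, -7]]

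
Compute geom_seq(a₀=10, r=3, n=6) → a_0 = 10*3^0 = 10
a_1 = 10*3^1 = 30
a_2 = 10*3^2 = 90
...
= [10, 30, 90, 270, 810, 2430]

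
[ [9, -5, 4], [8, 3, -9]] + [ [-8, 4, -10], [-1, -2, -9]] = [[1, -1, -6], [7, 1, -18]]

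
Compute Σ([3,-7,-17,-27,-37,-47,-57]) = -189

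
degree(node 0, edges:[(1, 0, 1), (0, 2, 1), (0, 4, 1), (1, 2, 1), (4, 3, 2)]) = incident: (1,0), (0,2), (0,4)
= 3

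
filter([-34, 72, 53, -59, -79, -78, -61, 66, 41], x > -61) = keep x where x > -61: -34✓, 72✓, 53✓, -59✓, -79✗, -78✗, -61✗, 66✓, 41✓
= [-34, 72, 53, -59, 66, 41]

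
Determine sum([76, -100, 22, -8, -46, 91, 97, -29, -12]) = 76 + (-100) + 22 + (-8) + (-46) + 91 + 97 + (-29) + (-12)
= 91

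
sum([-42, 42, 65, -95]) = -30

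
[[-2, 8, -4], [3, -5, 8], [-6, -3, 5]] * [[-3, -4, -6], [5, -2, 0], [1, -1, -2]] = [[42, -4, 20], [-26, -10, -34], [8, 25, 26]]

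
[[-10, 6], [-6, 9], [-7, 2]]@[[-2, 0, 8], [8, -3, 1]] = [[68, -18, -74], [84, -27, -39], [30, -6, -54]]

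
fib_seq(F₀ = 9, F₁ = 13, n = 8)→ [9, 13, 22, 35, 57, 92, 149, 241]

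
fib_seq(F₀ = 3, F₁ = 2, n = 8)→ F_2 = F_1 + F_0 = 5
F_3 = F_2 + F_1 = 7
F_4 = F_3 + F_2 = 12
...
= [3, 2, 5, 7, 12, 19, 31, 50]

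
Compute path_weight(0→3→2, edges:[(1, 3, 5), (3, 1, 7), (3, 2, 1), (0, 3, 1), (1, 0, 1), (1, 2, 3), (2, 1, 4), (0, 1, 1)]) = 2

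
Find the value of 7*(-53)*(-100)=37100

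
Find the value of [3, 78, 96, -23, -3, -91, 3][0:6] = [3, 78, 96, -23, -3, -91]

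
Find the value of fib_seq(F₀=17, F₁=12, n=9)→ F_2 = F_1 + F_0 = 29
F_3 = F_2 + F_1 = 41
F_4 = F_3 + F_2 = 70
...
= [17, 12, 29, 41, 70, 111, 181, 292, 473]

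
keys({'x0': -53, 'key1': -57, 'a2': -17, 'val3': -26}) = ['x0', 'key1', 'a2', 'val3']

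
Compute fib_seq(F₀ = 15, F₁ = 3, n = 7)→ [15, 3, 18, 21, 39, 60, 99]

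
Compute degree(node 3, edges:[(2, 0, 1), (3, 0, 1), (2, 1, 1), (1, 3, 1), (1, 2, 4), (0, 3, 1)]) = 3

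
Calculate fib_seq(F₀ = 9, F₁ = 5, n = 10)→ [9, 5, 14, 19, 33, 52, 85, 137, 222, 359]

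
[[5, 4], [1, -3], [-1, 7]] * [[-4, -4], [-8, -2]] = [[-52, -28], [20, 2], [-52, -10]]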